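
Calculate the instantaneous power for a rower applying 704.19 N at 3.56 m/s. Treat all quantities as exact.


P = F * v
P = 704.19 * 3.56
P = 2506.9164 W

2506.9164 W


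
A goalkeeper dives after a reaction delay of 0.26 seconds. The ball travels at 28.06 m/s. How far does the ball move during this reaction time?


d = v * t
d = 28.06 * 0.26
d = 7.2956 m

7.2956 m


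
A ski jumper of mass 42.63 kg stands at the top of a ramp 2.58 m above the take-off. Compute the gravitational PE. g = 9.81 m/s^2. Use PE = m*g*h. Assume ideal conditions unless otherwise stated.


PE = m * g * h
PE = 42.63 * 9.81 * 2.58
PE = 418.2003 * 2.58 = 1078.9568 J

1078.9568 J


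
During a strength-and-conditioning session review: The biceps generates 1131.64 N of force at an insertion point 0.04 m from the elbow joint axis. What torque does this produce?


tau = F * d
tau = 1131.64 * 0.04
tau = 45.2656 N*m

45.2656 N*m


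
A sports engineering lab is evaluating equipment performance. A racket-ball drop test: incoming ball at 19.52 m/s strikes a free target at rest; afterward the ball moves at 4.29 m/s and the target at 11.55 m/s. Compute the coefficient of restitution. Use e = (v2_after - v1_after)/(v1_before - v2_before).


e = (v2_after - v1_after) / (v1_before - v2_before)
Numerator = 11.55 - 4.29 = 7.26
Denominator = 19.52 - 0 = 19.52
e = 7.26 / 19.52 = 0.3719

0.3719


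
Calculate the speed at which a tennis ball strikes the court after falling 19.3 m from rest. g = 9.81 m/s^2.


v = sqrt(2 * g * h)
v = sqrt(2 * 9.81 * 19.3)
v = sqrt(378.666) = 19.4593 m/s

19.4593 m/s


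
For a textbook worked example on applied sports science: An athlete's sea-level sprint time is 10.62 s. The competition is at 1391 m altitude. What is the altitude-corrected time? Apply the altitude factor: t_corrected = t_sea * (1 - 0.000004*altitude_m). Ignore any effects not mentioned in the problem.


Correction factor = 1 - 0.000004 * 1391 = 0.994436
t_corrected = t_sea * factor = 10.62 * 0.994436
t_corrected = 10.5609 s

10.5609 s


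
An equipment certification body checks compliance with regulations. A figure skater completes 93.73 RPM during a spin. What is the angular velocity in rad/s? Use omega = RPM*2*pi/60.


omega = RPM * 2 * pi / 60
omega = 93.73 * 2 * 3.14159 / 60
omega = 588.923 / 60 = 9.8154 rad/s

9.8154 rad/s


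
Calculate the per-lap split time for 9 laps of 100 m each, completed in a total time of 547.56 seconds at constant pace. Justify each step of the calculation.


Split time = total_time / n_laps = 547.56 / 9
Split time = 60.84 s per lap

60.84 s


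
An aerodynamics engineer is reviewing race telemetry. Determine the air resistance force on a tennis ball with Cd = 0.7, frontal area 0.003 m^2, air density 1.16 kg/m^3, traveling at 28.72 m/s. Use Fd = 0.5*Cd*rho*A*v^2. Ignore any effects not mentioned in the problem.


Fd = 0.5 * Cd * rho * A * v^2
Fd = 0.5 * 0.7 * 1.16 * 0.003 * 28.72^2
v^2 = 824.8384
Fd = 0.5 * 0.7 * 1.16 * 0.003 * 824.8384 = 1.0047 N

1.0047 N


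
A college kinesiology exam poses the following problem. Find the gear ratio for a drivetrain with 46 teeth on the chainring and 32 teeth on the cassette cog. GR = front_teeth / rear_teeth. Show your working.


GR = front_teeth / rear_teeth
GR = 46 / 32
GR = 1.4375

1.4375


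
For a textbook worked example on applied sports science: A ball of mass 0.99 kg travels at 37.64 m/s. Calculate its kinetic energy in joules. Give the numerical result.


KE = 0.5 * m * v^2
KE = 0.5 * 0.99 * 37.64^2
KE = 0.5 * 0.99 * 1416.7696 = 701.301 J

701.301 J


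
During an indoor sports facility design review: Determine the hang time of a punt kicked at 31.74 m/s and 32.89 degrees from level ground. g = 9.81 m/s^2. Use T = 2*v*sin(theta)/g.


T = 2*v*sin(theta)/g
sin(theta) = sin(32.89 deg) = 0.543
T = 2*31.74*0.543 / 9.81
T = 34.4714 / 9.81 = 3.5139 s

3.5139 s


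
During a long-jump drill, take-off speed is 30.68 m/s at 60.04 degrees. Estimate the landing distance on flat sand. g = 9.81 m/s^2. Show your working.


R = v^2 * sin(2*theta) / g
Convert angle to radians: theta = 60.04 deg = 1.0479 rad
sin(2*theta) = sin(2.0958) = 0.8653
R = 30.68^2 * 0.8653 / 9.81
R = 941.2624 * 0.8653 / 9.81 = 83.0274 m

83.0274 m


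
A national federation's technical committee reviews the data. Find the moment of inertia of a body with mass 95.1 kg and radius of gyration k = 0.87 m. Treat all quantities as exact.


I = m * k^2
I = 95.1 * 0.87^2
I = 95.1 * 0.7569 = 71.9812 kg*m^2

71.9812 kg*m^2


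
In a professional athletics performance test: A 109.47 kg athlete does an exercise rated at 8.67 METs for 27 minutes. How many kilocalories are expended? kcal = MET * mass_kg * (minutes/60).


kcal = MET * mass * time_hr
Convert time: 27 min = 0.45 hr
kcal = 8.67 * 109.47 * 0.45
kcal = 427.0972 kcal

427.0972 kcal


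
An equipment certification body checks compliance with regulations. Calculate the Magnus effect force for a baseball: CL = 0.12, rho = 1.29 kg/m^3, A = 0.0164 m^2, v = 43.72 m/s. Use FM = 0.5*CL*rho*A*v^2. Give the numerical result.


FM = 0.5 * CL * rho * A * v^2
FM = 0.5 * 0.12 * 1.29 * 0.0164 * 43.72^2
v^2 = 1911.4384
FM = 0.5 * 0.12 * 1.29 * 0.0164 * 1911.4384 = 2.4263 N

2.4263 N


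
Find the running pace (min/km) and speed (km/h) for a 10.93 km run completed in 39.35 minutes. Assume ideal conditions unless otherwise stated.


Pace = time / distance = 39.35 min / 10.93 km = 3.6002 min/km
Speed = distance / time_in_hours = 10.93 / 0.6558 hr
Speed = 16.6658 km/h

3.6002 min/km, 16.6658 km/h


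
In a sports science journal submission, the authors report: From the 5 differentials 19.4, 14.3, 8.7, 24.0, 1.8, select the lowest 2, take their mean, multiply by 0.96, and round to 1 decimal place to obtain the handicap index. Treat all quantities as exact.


All differentials: 19.4, 14.3, 8.7, 24.0, 1.8
Sorted: 1.8, 8.7, 14.3, 19.4, 24.0
Best 2: 1.8, 8.7
Average of best = 10.5 / 2 = 5.25
Raw index = 5.25 * 0.96 = 5.04
Handicap index = round(5.04, 1) = 5.0

5.0


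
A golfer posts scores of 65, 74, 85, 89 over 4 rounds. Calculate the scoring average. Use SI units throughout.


Average = sum / n
Sum = 313
Average = 313 / 4 = 78.25

78.25


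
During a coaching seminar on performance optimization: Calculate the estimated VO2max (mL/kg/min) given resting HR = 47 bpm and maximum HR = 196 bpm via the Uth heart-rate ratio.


VO2max = 15.3 * HRmax / HRrest
VO2max = 15.3 * 196 / 47
VO2max = 2998.8 / 47 = 63.8043 mL/kg/min

63.8043 mL/kg/min


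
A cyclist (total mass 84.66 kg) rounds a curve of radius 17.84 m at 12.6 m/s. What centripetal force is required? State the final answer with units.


Fc = m * v^2 / r
v^2 = 12.6^2 = 158.76
Fc = 84.66 * 158.76 / 17.84
Fc = 13440.6216 / 17.84 = 753.3981 N

753.3981 N


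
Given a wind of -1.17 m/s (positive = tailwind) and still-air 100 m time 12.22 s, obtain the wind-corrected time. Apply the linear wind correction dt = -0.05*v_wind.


dt = -0.05 * v_wind = -0.05 * -1.17 = 0.0585 s
t_corrected = t_still + dt = 12.22 + (0.0585)
t_corrected = 12.2785 s

12.2785 s


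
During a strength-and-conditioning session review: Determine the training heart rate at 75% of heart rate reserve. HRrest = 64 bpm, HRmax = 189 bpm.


Target = HRrest + pct*(HRmax - HRrest)
Heart rate reserve = HRmax - HRrest = 189 - 64 = 125 bpm
Fraction = 75% = 0.75
Target = 64 + 0.75 * 125
Target = 64 + 93.75 = 157.75 bpm

157.75 bpm


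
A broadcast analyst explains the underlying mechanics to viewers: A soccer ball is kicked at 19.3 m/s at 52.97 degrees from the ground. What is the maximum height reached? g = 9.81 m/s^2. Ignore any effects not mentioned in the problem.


H = (v*sin(theta))^2 / (2*g)
vy = v*sin(theta) = 19.3 * sin(52.97 deg) = 15.4076 m/s
H = vy^2 / (2*g) = 237.3936 / (2*9.81)
H = 237.3936 / 19.62 = 12.0996 m

12.0996 m


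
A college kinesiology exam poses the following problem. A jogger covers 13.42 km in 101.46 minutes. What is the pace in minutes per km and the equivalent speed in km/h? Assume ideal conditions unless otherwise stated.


Pace = time / distance = 101.46 min / 13.42 km = 7.5604 min/km
Speed = distance / time_in_hours = 13.42 / 1.691 hr
Speed = 7.9361 km/h

7.5604 min/km, 7.9361 km/h


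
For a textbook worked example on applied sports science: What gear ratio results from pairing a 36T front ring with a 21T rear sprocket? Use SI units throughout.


GR = front_teeth / rear_teeth
GR = 36 / 21
GR = 1.7143

1.7143


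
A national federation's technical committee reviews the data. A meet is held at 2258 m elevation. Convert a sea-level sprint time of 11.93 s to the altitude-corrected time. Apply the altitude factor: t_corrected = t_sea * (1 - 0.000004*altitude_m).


Correction factor = 1 - 0.000004 * 2258 = 0.990968
t_corrected = t_sea * factor = 11.93 * 0.990968
t_corrected = 11.8222 s

11.8222 s


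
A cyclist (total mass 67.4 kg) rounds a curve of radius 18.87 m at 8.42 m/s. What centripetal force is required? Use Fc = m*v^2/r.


Fc = m * v^2 / r
v^2 = 8.42^2 = 70.8964
Fc = 67.4 * 70.8964 / 18.87
Fc = 4778.4174 / 18.87 = 253.2283 N

253.2283 N


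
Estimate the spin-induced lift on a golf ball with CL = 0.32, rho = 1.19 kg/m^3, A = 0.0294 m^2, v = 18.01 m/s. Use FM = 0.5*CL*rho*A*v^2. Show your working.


FM = 0.5 * CL * rho * A * v^2
FM = 0.5 * 0.32 * 1.19 * 0.0294 * 18.01^2
v^2 = 324.3601
FM = 0.5 * 0.32 * 1.19 * 0.0294 * 324.3601 = 1.8157 N

1.8157 N


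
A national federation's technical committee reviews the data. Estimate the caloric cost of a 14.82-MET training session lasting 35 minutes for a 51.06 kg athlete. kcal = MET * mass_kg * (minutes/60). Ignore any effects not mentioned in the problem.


kcal = MET * mass * time_hr
Convert time: 35 min = 0.5833 hr
kcal = 14.82 * 51.06 * 0.5833
kcal = 441.4137 kcal

441.4137 kcal


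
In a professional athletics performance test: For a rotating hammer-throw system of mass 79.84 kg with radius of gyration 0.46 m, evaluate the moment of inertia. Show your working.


I = m * k^2
I = 79.84 * 0.46^2
I = 79.84 * 0.2116 = 16.8941 kg*m^2

16.8941 kg*m^2


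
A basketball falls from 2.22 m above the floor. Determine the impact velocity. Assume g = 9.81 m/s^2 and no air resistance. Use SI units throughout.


v = sqrt(2 * g * h)
v = sqrt(2 * 9.81 * 2.22)
v = sqrt(43.5564) = 6.5997 m/s

6.5997 m/s


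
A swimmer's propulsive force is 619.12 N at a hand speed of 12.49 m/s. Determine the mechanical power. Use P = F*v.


P = F * v
P = 619.12 * 12.49
P = 7732.8088 W

7732.8088 W


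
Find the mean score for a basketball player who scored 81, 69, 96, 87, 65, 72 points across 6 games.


Average = sum / n
Sum = 470
Average = 470 / 6 = 78.3333

78.3333


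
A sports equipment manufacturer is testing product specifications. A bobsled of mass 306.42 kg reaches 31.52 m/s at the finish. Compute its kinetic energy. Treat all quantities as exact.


KE = 0.5 * m * v^2
KE = 0.5 * 306.42 * 31.52^2
KE = 0.5 * 306.42 * 993.5104 = 152215.7284 J

152215.7284 J


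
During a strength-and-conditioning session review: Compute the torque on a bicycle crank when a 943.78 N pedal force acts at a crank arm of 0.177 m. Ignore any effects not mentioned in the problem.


tau = F * d
tau = 943.78 * 0.177
tau = 167.0491 N*m

167.0491 N*m


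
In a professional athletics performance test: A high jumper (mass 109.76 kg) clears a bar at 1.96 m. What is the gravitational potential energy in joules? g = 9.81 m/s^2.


PE = m * g * h
PE = 109.76 * 9.81 * 1.96
PE = 1076.7456 * 1.96 = 2110.4214 J

2110.4214 J


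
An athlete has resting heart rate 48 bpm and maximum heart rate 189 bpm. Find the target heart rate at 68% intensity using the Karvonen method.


Target = HRrest + pct*(HRmax - HRrest)
Heart rate reserve = HRmax - HRrest = 189 - 48 = 141 bpm
Fraction = 68% = 0.68
Target = 48 + 0.68 * 141
Target = 48 + 95.88 = 143.88 bpm

143.88 bpm


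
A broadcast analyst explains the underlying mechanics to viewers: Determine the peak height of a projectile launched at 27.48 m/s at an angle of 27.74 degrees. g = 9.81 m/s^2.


H = (v*sin(theta))^2 / (2*g)
vy = v*sin(theta) = 27.48 * sin(27.74 deg) = 12.7908 m/s
H = vy^2 / (2*g) = 163.6056 / (2*9.81)
H = 163.6056 / 19.62 = 8.3387 m

8.3387 m


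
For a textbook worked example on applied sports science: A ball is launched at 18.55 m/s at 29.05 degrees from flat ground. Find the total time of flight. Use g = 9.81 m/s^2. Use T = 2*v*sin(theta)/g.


T = 2*v*sin(theta)/g
sin(theta) = sin(29.05 deg) = 0.4856
T = 2*18.55*0.4856 / 9.81
T = 18.0147 / 9.81 = 1.8364 s

1.8364 s


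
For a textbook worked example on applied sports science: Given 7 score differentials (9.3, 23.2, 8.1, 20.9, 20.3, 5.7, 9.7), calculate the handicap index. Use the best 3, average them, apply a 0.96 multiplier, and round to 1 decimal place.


All differentials: 9.3, 23.2, 8.1, 20.9, 20.3, 5.7, 9.7
Sorted: 5.7, 8.1, 9.3, 9.7, 20.3, 20.9, 23.2
Best 3: 5.7, 8.1, 9.3
Average of best = 23.1 / 3 = 7.7
Raw index = 7.7 * 0.96 = 7.392
Handicap index = round(7.392, 1) = 7.4

7.4


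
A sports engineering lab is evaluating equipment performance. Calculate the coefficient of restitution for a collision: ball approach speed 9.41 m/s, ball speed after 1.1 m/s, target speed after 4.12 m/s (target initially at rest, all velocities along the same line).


e = (v2_after - v1_after) / (v1_before - v2_before)
Numerator = 4.12 - 1.1 = 3.02
Denominator = 9.41 - 0 = 9.41
e = 3.02 / 9.41 = 0.3209

0.3209


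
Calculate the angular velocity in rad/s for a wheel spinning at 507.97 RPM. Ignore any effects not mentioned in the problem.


omega = RPM * 2 * pi / 60
omega = 507.97 * 2 * 3.14159 / 60
omega = 3191.6696 / 60 = 53.1945 rad/s

53.1945 rad/s


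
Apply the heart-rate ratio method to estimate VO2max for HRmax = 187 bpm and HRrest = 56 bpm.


VO2max = 15.3 * HRmax / HRrest
VO2max = 15.3 * 187 / 56
VO2max = 2861.1 / 56 = 51.0911 mL/kg/min

51.0911 mL/kg/min


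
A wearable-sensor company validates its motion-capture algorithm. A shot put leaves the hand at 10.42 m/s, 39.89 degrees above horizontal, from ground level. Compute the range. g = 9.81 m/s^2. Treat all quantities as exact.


R = v^2 * sin(2*theta) / g
Convert angle to radians: theta = 39.89 deg = 0.6962 rad
sin(2*theta) = sin(1.3924) = 0.9841
R = 10.42^2 * 0.9841 / 9.81
R = 108.5764 * 0.9841 / 9.81 = 10.8923 m

10.8923 m


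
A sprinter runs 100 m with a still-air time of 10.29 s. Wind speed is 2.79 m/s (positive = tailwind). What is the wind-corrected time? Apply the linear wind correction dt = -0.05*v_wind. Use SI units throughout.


dt = -0.05 * v_wind = -0.05 * 2.79 = -0.1395 s
t_corrected = t_still + dt = 10.29 + (-0.1395)
t_corrected = 10.1505 s

10.1505 s


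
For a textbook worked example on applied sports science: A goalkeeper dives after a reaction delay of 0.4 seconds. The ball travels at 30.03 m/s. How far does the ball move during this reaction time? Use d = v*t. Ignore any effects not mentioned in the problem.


d = v * t
d = 30.03 * 0.4
d = 12.012 m

12.012 m


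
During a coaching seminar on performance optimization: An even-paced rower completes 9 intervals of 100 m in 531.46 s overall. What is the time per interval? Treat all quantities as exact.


Split time = total_time / n_laps = 531.46 / 9
Split time = 59.0511 s per lap

59.0511 s


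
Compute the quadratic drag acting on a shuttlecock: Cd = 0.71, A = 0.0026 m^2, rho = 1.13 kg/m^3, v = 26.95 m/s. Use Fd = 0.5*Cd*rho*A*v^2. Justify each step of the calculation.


Fd = 0.5 * Cd * rho * A * v^2
Fd = 0.5 * 0.71 * 1.13 * 0.0026 * 26.95^2
v^2 = 726.3025
Fd = 0.5 * 0.71 * 1.13 * 0.0026 * 726.3025 = 0.7575 N

0.7575 N


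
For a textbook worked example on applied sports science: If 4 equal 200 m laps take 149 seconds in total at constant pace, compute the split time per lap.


Split time = total_time / n_laps = 149 / 4
Split time = 37.25 s per lap

37.25 s


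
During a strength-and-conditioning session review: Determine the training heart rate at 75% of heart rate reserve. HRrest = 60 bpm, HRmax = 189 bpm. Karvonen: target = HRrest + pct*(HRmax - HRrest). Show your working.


Target = HRrest + pct*(HRmax - HRrest)
Heart rate reserve = HRmax - HRrest = 189 - 60 = 129 bpm
Fraction = 75% = 0.75
Target = 60 + 0.75 * 129
Target = 60 + 96.75 = 156.75 bpm

156.75 bpm


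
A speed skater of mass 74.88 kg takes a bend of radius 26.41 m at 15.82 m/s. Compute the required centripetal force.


Fc = m * v^2 / r
v^2 = 15.82^2 = 250.2724
Fc = 74.88 * 250.2724 / 26.41
Fc = 18740.3973 / 26.41 = 709.5947 N

709.5947 N


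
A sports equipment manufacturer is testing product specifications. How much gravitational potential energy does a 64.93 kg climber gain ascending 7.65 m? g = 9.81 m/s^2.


PE = m * g * h
PE = 64.93 * 9.81 * 7.65
PE = 636.9633 * 7.65 = 4872.7692 J

4872.7692 J


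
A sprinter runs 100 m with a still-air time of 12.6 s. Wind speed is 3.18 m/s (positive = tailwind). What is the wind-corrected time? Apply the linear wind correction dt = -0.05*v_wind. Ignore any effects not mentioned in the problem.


dt = -0.05 * v_wind = -0.05 * 3.18 = -0.159 s
t_corrected = t_still + dt = 12.6 + (-0.159)
t_corrected = 12.441 s

12.441 s


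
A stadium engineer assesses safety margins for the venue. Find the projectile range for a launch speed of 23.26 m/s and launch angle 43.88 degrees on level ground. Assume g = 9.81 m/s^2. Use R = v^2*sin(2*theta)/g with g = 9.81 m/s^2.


R = v^2 * sin(2*theta) / g
Convert angle to radians: theta = 43.88 deg = 0.7659 rad
sin(2*theta) = sin(1.5317) = 0.9992
R = 23.26^2 * 0.9992 / 9.81
R = 541.0276 * 0.9992 / 9.81 = 55.1085 m

55.1085 m


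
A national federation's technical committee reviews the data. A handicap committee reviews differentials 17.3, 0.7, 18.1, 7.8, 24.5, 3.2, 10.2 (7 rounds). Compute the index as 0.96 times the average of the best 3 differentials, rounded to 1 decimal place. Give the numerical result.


All differentials: 17.3, 0.7, 18.1, 7.8, 24.5, 3.2, 10.2
Sorted: 0.7, 3.2, 7.8, 10.2, 17.3, 18.1, 24.5
Best 3: 0.7, 3.2, 7.8
Average of best = 11.7 / 3 = 3.9
Raw index = 3.9 * 0.96 = 3.744
Handicap index = round(3.744, 1) = 3.7

3.7


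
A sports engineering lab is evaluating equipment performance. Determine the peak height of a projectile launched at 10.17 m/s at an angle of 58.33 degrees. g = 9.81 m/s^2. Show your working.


H = (v*sin(theta))^2 / (2*g)
vy = v*sin(theta) = 10.17 * sin(58.33 deg) = 8.6555 m/s
H = vy^2 / (2*g) = 74.9185 / (2*9.81)
H = 74.9185 / 19.62 = 3.8185 m

3.8185 m


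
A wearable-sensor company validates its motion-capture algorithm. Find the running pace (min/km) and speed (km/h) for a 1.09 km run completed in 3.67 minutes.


Pace = time / distance = 3.67 min / 1.09 km = 3.367 min/km
Speed = distance / time_in_hours = 1.09 / 0.0612 hr
Speed = 17.8202 km/h

3.367 min/km, 17.8202 km/h


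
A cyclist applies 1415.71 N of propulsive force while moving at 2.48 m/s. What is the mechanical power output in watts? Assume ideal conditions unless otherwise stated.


P = F * v
P = 1415.71 * 2.48
P = 3510.9608 W

3510.9608 W


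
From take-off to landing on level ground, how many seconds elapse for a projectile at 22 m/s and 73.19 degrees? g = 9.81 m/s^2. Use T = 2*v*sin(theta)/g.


T = 2*v*sin(theta)/g
sin(theta) = sin(73.19 deg) = 0.9573
T = 2*22*0.9573 / 9.81
T = 42.1198 / 9.81 = 4.2936 s

4.2936 s


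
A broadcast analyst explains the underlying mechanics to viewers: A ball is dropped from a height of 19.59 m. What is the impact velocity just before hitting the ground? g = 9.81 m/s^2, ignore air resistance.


v = sqrt(2 * g * h)
v = sqrt(2 * 9.81 * 19.59)
v = sqrt(384.3558) = 19.605 m/s

19.605 m/s


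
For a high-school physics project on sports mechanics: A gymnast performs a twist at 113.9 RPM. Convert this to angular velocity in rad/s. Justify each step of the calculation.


omega = RPM * 2 * pi / 60
omega = 113.9 * 2 * 3.14159 / 60
omega = 715.6548 / 60 = 11.9276 rad/s

11.9276 rad/s


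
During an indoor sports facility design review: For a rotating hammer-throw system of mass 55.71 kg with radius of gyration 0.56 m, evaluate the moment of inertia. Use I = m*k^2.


I = m * k^2
I = 55.71 * 0.56^2
I = 55.71 * 0.3136 = 17.4707 kg*m^2

17.4707 kg*m^2


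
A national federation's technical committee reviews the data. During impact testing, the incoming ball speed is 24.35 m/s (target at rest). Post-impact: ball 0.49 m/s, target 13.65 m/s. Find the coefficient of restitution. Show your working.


e = (v2_after - v1_after) / (v1_before - v2_before)
Numerator = 13.65 - 0.49 = 13.16
Denominator = 24.35 - 0 = 24.35
e = 13.16 / 24.35 = 0.5405

0.5405


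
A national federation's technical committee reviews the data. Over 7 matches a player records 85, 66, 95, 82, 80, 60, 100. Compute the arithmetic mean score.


Average = sum / n
Sum = 568
Average = 568 / 7 = 81.1429

81.1429


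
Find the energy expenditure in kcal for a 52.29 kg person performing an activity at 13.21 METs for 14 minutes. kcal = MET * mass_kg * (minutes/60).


kcal = MET * mass * time_hr
Convert time: 14 min = 0.2333 hr
kcal = 13.21 * 52.29 * 0.2333
kcal = 161.1752 kcal

161.1752 kcal


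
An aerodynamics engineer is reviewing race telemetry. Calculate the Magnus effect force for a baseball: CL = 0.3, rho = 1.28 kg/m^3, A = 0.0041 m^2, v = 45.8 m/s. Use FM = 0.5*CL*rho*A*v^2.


FM = 0.5 * CL * rho * A * v^2
FM = 0.5 * 0.3 * 1.28 * 0.0041 * 45.8^2
v^2 = 2097.64
FM = 0.5 * 0.3 * 1.28 * 0.0041 * 2097.64 = 1.6513 N

1.6513 N


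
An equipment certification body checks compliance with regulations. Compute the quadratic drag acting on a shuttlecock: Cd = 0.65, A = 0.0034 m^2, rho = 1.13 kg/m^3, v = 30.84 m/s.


Fd = 0.5 * Cd * rho * A * v^2
Fd = 0.5 * 0.65 * 1.13 * 0.0034 * 30.84^2
v^2 = 951.1056
Fd = 0.5 * 0.65 * 1.13 * 0.0034 * 951.1056 = 1.1876 N

1.1876 N


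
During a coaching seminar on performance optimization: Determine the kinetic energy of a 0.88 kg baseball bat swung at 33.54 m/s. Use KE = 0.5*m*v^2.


KE = 0.5 * m * v^2
KE = 0.5 * 0.88 * 33.54^2
KE = 0.5 * 0.88 * 1124.9316 = 494.9699 J

494.9699 J


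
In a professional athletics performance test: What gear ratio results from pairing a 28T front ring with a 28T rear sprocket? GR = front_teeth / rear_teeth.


GR = front_teeth / rear_teeth
GR = 28 / 28
GR = 1

1


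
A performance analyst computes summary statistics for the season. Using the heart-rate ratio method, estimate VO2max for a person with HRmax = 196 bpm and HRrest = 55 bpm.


VO2max = 15.3 * HRmax / HRrest
VO2max = 15.3 * 196 / 55
VO2max = 2998.8 / 55 = 54.5236 mL/kg/min

54.5236 mL/kg/min


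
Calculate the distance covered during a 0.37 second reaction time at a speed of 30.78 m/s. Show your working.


d = v * t
d = 30.78 * 0.37
d = 11.3886 m

11.3886 m


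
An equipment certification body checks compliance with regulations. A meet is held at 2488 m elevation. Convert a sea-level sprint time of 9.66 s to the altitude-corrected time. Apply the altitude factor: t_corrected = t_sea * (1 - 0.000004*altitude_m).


Correction factor = 1 - 0.000004 * 2488 = 0.990048
t_corrected = t_sea * factor = 9.66 * 0.990048
t_corrected = 9.5639 s

9.5639 s


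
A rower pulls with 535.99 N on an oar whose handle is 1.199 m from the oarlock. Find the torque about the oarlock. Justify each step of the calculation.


tau = F * d
tau = 535.99 * 1.199
tau = 642.652 N*m

642.652 N*m


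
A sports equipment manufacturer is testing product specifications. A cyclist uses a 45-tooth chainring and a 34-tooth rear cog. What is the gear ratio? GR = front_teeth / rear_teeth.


GR = front_teeth / rear_teeth
GR = 45 / 34
GR = 1.3235

1.3235


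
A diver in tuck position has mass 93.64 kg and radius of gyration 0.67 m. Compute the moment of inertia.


I = m * k^2
I = 93.64 * 0.67^2
I = 93.64 * 0.4489 = 42.035 kg*m^2

42.035 kg*m^2


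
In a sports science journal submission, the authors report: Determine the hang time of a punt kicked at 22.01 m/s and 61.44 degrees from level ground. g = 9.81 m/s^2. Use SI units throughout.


T = 2*v*sin(theta)/g
sin(theta) = sin(61.44 deg) = 0.8783
T = 2*22.01*0.8783 / 9.81
T = 38.6635 / 9.81 = 3.9412 s

3.9412 s


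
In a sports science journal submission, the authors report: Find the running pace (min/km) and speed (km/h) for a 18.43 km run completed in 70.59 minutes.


Pace = time / distance = 70.59 min / 18.43 km = 3.8302 min/km
Speed = distance / time_in_hours = 18.43 / 1.1765 hr
Speed = 15.6651 km/h

3.8302 min/km, 15.6651 km/h


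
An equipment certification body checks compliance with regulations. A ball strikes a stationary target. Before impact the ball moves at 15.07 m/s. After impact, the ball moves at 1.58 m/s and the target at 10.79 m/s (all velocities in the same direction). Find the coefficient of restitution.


e = (v2_after - v1_after) / (v1_before - v2_before)
Numerator = 10.79 - 1.58 = 9.21
Denominator = 15.07 - 0 = 15.07
e = 9.21 / 15.07 = 0.6111

0.6111


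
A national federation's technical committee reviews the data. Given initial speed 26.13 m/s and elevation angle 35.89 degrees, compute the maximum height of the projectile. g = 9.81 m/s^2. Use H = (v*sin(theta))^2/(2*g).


H = (v*sin(theta))^2 / (2*g)
vy = v*sin(theta) = 26.13 * sin(35.89 deg) = 15.3182 m/s
H = vy^2 / (2*g) = 234.6477 / (2*9.81)
H = 234.6477 / 19.62 = 11.9596 m

11.9596 m


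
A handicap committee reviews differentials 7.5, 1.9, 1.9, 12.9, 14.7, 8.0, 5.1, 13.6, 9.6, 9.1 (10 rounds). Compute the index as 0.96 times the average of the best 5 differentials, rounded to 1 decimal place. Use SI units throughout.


All differentials: 7.5, 1.9, 1.9, 12.9, 14.7, 8.0, 5.1, 13.6, 9.6, 9.1
Sorted: 1.9, 1.9, 5.1, 7.5, 8.0, 9.1, 9.6, 12.9, 13.6, 14.7
Best 5: 1.9, 1.9, 5.1, 7.5, 8.0
Average of best = 24.4 / 5 = 4.88
Raw index = 4.88 * 0.96 = 4.6848
Handicap index = round(4.6848, 1) = 4.7

4.7


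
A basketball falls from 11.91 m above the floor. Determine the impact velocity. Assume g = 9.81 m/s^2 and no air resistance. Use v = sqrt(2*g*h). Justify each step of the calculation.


v = sqrt(2 * g * h)
v = sqrt(2 * 9.81 * 11.91)
v = sqrt(233.6742) = 15.2864 m/s

15.2864 m/s


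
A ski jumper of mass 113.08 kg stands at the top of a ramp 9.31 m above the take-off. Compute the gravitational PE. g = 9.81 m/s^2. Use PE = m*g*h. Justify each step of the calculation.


PE = m * g * h
PE = 113.08 * 9.81 * 9.31
PE = 1109.3148 * 9.31 = 10327.7208 J

10327.7208 J


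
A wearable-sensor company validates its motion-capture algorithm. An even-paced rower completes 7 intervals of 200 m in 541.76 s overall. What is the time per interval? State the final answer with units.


Split time = total_time / n_laps = 541.76 / 7
Split time = 77.3943 s per lap

77.3943 s


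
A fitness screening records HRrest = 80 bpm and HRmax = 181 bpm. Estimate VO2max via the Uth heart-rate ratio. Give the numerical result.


VO2max = 15.3 * HRmax / HRrest
VO2max = 15.3 * 181 / 80
VO2max = 2769.3 / 80 = 34.6163 mL/kg/min

34.6163 mL/kg/min


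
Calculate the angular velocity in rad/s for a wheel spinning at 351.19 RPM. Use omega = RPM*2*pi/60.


omega = RPM * 2 * pi / 60
omega = 351.19 * 2 * 3.14159 / 60
omega = 2206.5918 / 60 = 36.7765 rad/s

36.7765 rad/s


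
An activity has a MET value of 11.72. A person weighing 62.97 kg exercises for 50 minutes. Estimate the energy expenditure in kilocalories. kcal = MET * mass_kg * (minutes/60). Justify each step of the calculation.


kcal = MET * mass * time_hr
Convert time: 50 min = 0.8333 hr
kcal = 11.72 * 62.97 * 0.8333
kcal = 615.007 kcal

615.007 kcal


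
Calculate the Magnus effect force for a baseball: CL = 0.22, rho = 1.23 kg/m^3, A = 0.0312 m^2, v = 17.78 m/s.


FM = 0.5 * CL * rho * A * v^2
FM = 0.5 * 0.22 * 1.23 * 0.0312 * 17.78^2
v^2 = 316.1284
FM = 0.5 * 0.22 * 1.23 * 0.0312 * 316.1284 = 1.3345 N

1.3345 N


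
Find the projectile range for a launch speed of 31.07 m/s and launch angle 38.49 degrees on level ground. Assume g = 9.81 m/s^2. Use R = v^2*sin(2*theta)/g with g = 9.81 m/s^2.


R = v^2 * sin(2*theta) / g
Convert angle to radians: theta = 38.49 deg = 0.6718 rad
sin(2*theta) = sin(1.3436) = 0.9743
R = 31.07^2 * 0.9743 / 9.81
R = 965.3449 * 0.9743 / 9.81 = 95.8743 m

95.8743 m


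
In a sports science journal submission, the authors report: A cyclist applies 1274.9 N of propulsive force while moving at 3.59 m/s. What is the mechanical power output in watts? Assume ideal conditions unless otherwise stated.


P = F * v
P = 1274.9 * 3.59
P = 4576.891 W

4576.891 W


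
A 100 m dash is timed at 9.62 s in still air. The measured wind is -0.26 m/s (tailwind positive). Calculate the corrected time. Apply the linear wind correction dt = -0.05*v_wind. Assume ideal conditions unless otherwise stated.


dt = -0.05 * v_wind = -0.05 * -0.26 = 0.013 s
t_corrected = t_still + dt = 9.62 + (0.013)
t_corrected = 9.633 s

9.633 s


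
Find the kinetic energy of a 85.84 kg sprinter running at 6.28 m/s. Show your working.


KE = 0.5 * m * v^2
KE = 0.5 * 85.84 * 6.28^2
KE = 0.5 * 85.84 * 39.4384 = 1692.6961 J

1692.6961 J


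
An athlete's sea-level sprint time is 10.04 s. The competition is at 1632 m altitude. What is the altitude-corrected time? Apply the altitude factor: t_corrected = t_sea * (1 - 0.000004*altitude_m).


Correction factor = 1 - 0.000004 * 1632 = 0.993472
t_corrected = t_sea * factor = 10.04 * 0.993472
t_corrected = 9.9745 s

9.9745 s


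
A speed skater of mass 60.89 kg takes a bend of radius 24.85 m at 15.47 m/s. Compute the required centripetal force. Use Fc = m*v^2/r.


Fc = m * v^2 / r
v^2 = 15.47^2 = 239.3209
Fc = 60.89 * 239.3209 / 24.85
Fc = 14572.2496 / 24.85 = 586.4084 N

586.4084 N


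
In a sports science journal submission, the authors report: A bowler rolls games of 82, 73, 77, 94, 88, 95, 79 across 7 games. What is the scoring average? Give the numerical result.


Average = sum / n
Sum = 588
Average = 588 / 7 = 84

84


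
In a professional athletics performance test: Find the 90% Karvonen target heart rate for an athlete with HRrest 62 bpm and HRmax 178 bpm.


Target = HRrest + pct*(HRmax - HRrest)
Heart rate reserve = HRmax - HRrest = 178 - 62 = 116 bpm
Fraction = 90% = 0.9
Target = 62 + 0.9 * 116
Target = 62 + 104.4 = 166.4 bpm

166.4 bpm


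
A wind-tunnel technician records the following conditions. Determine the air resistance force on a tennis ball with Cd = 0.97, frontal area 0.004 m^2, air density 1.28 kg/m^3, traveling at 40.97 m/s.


Fd = 0.5 * Cd * rho * A * v^2
Fd = 0.5 * 0.97 * 1.28 * 0.004 * 40.97^2
v^2 = 1678.5409
Fd = 0.5 * 0.97 * 1.28 * 0.004 * 1678.5409 = 4.1682 N

4.1682 N


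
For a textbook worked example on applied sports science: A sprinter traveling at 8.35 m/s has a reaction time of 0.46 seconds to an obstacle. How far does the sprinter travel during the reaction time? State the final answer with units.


d = v * t
d = 8.35 * 0.46
d = 3.841 m

3.841 m


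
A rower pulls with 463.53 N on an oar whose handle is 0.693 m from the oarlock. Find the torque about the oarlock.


tau = F * d
tau = 463.53 * 0.693
tau = 321.2263 N*m

321.2263 N*m


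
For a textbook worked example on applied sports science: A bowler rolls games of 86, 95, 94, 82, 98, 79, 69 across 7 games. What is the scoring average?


Average = sum / n
Sum = 603
Average = 603 / 7 = 86.1429

86.1429


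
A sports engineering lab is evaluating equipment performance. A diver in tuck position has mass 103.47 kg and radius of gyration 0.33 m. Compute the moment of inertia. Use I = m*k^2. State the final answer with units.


I = m * k^2
I = 103.47 * 0.33^2
I = 103.47 * 0.1089 = 11.2679 kg*m^2

11.2679 kg*m^2


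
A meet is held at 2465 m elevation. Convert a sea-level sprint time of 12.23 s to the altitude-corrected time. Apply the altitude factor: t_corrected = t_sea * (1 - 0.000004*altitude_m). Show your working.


Correction factor = 1 - 0.000004 * 2465 = 0.99014
t_corrected = t_sea * factor = 12.23 * 0.99014
t_corrected = 12.1094 s

12.1094 s


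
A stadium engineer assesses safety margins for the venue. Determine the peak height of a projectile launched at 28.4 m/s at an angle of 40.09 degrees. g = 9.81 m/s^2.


H = (v*sin(theta))^2 / (2*g)
vy = v*sin(theta) = 28.4 * sin(40.09 deg) = 18.2893 m/s
H = vy^2 / (2*g) = 334.4992 / (2*9.81)
H = 334.4992 / 19.62 = 17.0489 m

17.0489 m


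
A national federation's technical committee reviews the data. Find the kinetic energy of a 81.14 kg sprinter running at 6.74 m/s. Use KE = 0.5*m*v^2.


KE = 0.5 * m * v^2
KE = 0.5 * 81.14 * 6.74^2
KE = 0.5 * 81.14 * 45.4276 = 1842.9977 J

1842.9977 J


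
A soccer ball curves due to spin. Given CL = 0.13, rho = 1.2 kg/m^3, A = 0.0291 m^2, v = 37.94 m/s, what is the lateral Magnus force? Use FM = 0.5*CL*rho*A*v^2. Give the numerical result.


FM = 0.5 * CL * rho * A * v^2
FM = 0.5 * 0.13 * 1.2 * 0.0291 * 37.94^2
v^2 = 1439.4436
FM = 0.5 * 0.13 * 1.2 * 0.0291 * 1439.4436 = 3.2672 N

3.2672 N


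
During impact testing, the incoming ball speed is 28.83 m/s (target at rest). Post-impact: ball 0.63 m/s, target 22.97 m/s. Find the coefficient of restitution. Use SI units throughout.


e = (v2_after - v1_after) / (v1_before - v2_before)
Numerator = 22.97 - 0.63 = 22.34
Denominator = 28.83 - 0 = 28.83
e = 22.34 / 28.83 = 0.7749

0.7749


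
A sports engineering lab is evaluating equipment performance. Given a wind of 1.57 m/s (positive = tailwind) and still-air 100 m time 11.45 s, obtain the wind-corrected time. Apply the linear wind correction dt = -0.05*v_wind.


dt = -0.05 * v_wind = -0.05 * 1.57 = -0.0785 s
t_corrected = t_still + dt = 11.45 + (-0.0785)
t_corrected = 11.3715 s

11.3715 s


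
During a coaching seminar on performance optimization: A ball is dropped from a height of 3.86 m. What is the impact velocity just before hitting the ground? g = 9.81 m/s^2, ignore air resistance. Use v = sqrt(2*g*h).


v = sqrt(2 * g * h)
v = sqrt(2 * 9.81 * 3.86)
v = sqrt(75.7332) = 8.7025 m/s

8.7025 m/s


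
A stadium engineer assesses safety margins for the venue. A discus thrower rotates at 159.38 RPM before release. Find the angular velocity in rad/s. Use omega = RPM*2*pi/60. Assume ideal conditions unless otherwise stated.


omega = RPM * 2 * pi / 60
omega = 159.38 * 2 * 3.14159 / 60
omega = 1001.4141 / 60 = 16.6902 rad/s

16.6902 rad/s


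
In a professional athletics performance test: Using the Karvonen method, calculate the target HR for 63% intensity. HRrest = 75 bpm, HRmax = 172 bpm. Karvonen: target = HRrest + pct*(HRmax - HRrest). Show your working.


Target = HRrest + pct*(HRmax - HRrest)
Heart rate reserve = HRmax - HRrest = 172 - 75 = 97 bpm
Fraction = 63% = 0.63
Target = 75 + 0.63 * 97
Target = 75 + 61.11 = 136.11 bpm

136.11 bpm


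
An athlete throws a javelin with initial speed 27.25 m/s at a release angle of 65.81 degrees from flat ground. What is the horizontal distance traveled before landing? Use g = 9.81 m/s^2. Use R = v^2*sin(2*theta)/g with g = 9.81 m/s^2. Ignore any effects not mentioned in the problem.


R = v^2 * sin(2*theta) / g
Convert angle to radians: theta = 65.81 deg = 1.1486 rad
sin(2*theta) = sin(2.2972) = 0.7476
R = 27.25^2 * 0.7476 / 9.81
R = 742.5625 * 0.7476 / 9.81 = 56.5866 m

56.5866 m


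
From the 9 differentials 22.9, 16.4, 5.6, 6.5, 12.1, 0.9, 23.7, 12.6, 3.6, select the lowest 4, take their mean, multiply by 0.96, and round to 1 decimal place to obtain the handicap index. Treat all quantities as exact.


All differentials: 22.9, 16.4, 5.6, 6.5, 12.1, 0.9, 23.7, 12.6, 3.6
Sorted: 0.9, 3.6, 5.6, 6.5, 12.1, 12.6, 16.4, 22.9, 23.7
Best 4: 0.9, 3.6, 5.6, 6.5
Average of best = 16.6 / 4 = 4.15
Raw index = 4.15 * 0.96 = 3.984
Handicap index = round(3.984, 1) = 4.0

4.0


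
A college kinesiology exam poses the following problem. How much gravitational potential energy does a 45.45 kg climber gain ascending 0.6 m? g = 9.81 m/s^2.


PE = m * g * h
PE = 45.45 * 9.81 * 0.6
PE = 445.8645 * 0.6 = 267.5187 J

267.5187 J


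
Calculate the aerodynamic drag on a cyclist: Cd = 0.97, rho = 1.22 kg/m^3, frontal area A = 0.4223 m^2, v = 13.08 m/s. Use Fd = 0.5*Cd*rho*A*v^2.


Fd = 0.5 * Cd * rho * A * v^2
Fd = 0.5 * 0.97 * 1.22 * 0.4223 * 13.08^2
v^2 = 171.0864
Fd = 0.5 * 0.97 * 1.22 * 0.4223 * 171.0864 = 42.7502 N

42.7502 N


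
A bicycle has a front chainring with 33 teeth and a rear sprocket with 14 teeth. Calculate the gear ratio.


GR = front_teeth / rear_teeth
GR = 33 / 14
GR = 2.3571

2.3571


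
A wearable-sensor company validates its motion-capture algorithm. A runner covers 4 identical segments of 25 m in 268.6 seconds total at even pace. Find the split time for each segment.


Split time = total_time / n_laps = 268.6 / 4
Split time = 67.15 s per lap

67.15 s


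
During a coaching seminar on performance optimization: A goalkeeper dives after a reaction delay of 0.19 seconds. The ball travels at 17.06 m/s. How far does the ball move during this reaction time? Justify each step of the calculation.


d = v * t
d = 17.06 * 0.19
d = 3.2414 m

3.2414 m


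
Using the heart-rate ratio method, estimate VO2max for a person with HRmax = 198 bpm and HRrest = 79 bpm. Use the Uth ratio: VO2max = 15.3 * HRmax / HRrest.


VO2max = 15.3 * HRmax / HRrest
VO2max = 15.3 * 198 / 79
VO2max = 3029.4 / 79 = 38.3468 mL/kg/min

38.3468 mL/kg/min


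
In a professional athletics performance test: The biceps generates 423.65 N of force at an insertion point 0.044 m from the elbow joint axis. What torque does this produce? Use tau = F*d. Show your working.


tau = F * d
tau = 423.65 * 0.044
tau = 18.6406 N*m

18.6406 N*m


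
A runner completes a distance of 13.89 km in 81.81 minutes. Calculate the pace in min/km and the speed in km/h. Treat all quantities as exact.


Pace = time / distance = 81.81 min / 13.89 km = 5.8898 min/km
Speed = distance / time_in_hours = 13.89 / 1.3635 hr
Speed = 10.187 km/h

5.8898 min/km, 10.187 km/h


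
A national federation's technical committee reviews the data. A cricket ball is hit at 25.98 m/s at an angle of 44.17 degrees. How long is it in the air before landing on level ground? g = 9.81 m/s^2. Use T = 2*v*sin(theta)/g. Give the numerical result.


T = 2*v*sin(theta)/g
sin(theta) = sin(44.17 deg) = 0.6968
T = 2*25.98*0.6968 / 9.81
T = 36.2052 / 9.81 = 3.6906 s

3.6906 s


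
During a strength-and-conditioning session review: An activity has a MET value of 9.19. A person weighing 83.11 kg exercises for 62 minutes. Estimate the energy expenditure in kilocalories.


kcal = MET * mass * time_hr
Convert time: 62 min = 1.0333 hr
kcal = 9.19 * 83.11 * 1.0333
kcal = 789.2403 kcal

789.2403 kcal


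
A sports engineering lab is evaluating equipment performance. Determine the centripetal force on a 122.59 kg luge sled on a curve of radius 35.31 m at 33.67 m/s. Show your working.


Fc = m * v^2 / r
v^2 = 33.67^2 = 1133.6689
Fc = 122.59 * 1133.6689 / 35.31
Fc = 138976.4705 / 35.31 = 3935.8955 N

3935.8955 N


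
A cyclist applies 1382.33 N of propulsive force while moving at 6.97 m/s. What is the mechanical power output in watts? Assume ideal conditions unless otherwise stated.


P = F * v
P = 1382.33 * 6.97
P = 9634.8401 W

9634.8401 W


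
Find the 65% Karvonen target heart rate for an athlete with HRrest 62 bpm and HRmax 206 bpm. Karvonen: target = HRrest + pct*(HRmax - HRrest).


Target = HRrest + pct*(HRmax - HRrest)
Heart rate reserve = HRmax - HRrest = 206 - 62 = 144 bpm
Fraction = 65% = 0.65
Target = 62 + 0.65 * 144
Target = 62 + 93.6 = 155.6 bpm

155.6 bpm


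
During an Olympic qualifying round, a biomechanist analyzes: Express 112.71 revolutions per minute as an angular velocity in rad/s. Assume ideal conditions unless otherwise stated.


omega = RPM * 2 * pi / 60
omega = 112.71 * 2 * 3.14159 / 60
omega = 708.1778 / 60 = 11.803 rad/s

11.803 rad/s
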